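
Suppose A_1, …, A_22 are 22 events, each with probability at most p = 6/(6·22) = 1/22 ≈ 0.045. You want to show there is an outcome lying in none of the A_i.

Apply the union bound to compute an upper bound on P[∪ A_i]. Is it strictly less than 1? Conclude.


Union bound: P[∪_{i=1}^{22} A_i] ≤ Σ_i P[A_i] ≤ 22·p = 22·(1/22) = 1.
Numerically: 1 ≈ 1.000.
Is 1 < 1? NO.
Since the bound 1 is ≥ 1, the union bound is uninformative here; it does NOT by itself certify existence.

22·p = 1 ≈ 1.000; existence NOT certified by the union bound.


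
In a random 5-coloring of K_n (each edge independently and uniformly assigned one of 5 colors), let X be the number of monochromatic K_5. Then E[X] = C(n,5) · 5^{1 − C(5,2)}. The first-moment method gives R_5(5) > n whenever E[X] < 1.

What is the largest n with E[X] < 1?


We need C(n, 5) · 5^{1 − 10} < 1, i.e. C(n, 5) < 5^{10 − 1} = 1953125.
Check values of n near the boundary:
  n = 43: C(43, 5) = 962598; 962598 < 1953125? YES
  n = 44: C(44, 5) = 1086008; 1086008 < 1953125? YES
  n = 45: C(45, 5) = 1221759; 1221759 < 1953125? YES
  n = 46: C(46, 5) = 1370754; 1370754 < 1953125? YES
  n = 47: C(47, 5) = 1533939; 1533939 < 1953125? YES
  n = 48: C(48, 5) = 1712304; 1712304 < 1953125? YES
  n = 49: C(49, 5) = 1906884; 1906884 < 1953125? YES
  n = 50: C(50, 5) = 2118760; 2118760 < 1953125? NO
The largest n with C(n, 5) < 1953125 is n = 49 (where E[X] = 1906884/1953125 ≈ 0.976). Hence R_5(5) > 49, i.e. R_5(5) ≥ 50.

Largest n = 49; hence R_5(5) > 49.


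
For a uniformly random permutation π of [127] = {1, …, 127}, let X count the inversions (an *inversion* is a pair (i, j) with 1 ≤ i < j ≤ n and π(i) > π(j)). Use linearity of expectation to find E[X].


Write X = Σ X_I over the C(127, 2) = 8001 pairs i < j, with X_I the indicator of one inversion.
There are 8001 indicators.
For each fixed pair i < j, the values π(i) and π(j) are two distinct elements of {1, …, 127} in uniformly random order; by symmetry P[π(i) > π(j)] = 1/2.
By linearity: E[X] = 8001 · (1/2) = C(127, 2) · (1/2) = 8001/2 = 8001/2 ≈ 4000.500000.

E[X] = 8001/2 = 4000.500000.


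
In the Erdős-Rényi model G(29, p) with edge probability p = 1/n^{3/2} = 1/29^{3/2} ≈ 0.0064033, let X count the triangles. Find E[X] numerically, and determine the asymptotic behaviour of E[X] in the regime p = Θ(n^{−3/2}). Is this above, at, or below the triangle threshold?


Number of potential triangles: C(29, 3) = 3654.
Each occurs with probability p³ ≈ (0.0064033)³ ≈ 2.6254818e-07.
By linearity: E[X] = C(29, 3)·p³ ≈ 3654 · 2.6254818e-07 ≈ 0.00096.
Since α = 3/2 > 1, p = c/n^{3/2} = o(1/n) is below the triangle threshold p ~ 1/n. Asymptotically E[X] ~ (c³/6)·n^{3(1−α)} = (1³/6)·n^{-1.5} → 0, so by Markov's inequality G has no triangles w.h.p.

E[X] ≈ 0.00096; in regime p = Θ(1/n^{3/2}) E[X] tends to 0 (below the triangle threshold p ~ 1/n).


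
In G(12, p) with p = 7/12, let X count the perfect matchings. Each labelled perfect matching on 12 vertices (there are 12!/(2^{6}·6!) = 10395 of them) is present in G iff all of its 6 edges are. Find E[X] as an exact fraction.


K_12 has 12!/(2^{6}·6!) = 10395 labelled perfect matchings.
For each such perfect matching H, let X_H = 1 if all 6 edges of H are present in G. Then P[X_H = 1] = p^{6} = (7/12)^{6} = 117649/2985984.
Summing the indicators: E[X] = Σ_H E[X_H] = 10395 · p^{6} = 10395 · 117649/2985984 = 45294865/110592.
Numerically: E[X] ≈ 410.

E[X] = 10395 · (7/12)^{6} = 45294865/110592 ≈ 410.


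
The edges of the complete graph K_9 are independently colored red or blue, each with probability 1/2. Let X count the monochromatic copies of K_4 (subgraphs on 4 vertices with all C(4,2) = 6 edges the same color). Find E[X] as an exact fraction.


Let X = Σ_S X_S over the C(9, 4) = 126 subsets S of size 4, where X_S = 1 if the K_4 on S is monochromatic.
For a fixed S, the K_4 on S has C(4, 2) = 6 edges. P[all 6 edges red] = (1/2)^6, and likewise for blue, so P[monochromatic] = 2·(1/2)^6 = 2^{1 − 6} = 1/32.
By linearity of expectation: E[X] = C(9, 4) · 2^{1 − 6} = 126 · 1/32 = 63/16.
Numerically: E[X] ≈ 3.937500.

E[X] = C(9,4)·2^(1−C(4,2)) = 63/16 ≈ 3.937500.


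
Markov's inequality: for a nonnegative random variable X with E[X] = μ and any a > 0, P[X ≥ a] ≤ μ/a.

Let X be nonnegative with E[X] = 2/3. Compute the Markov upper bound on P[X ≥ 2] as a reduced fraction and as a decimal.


μ = E[X] = 2/3, a = 2.
Markov: P[X ≥ 2] ≤ μ/a = (2/3)/2 = 1/3.
Numerically: ≈ 0.33333.
(Since a = 2 > μ = 0.66667, the bound 1/3 is < 1 and informative.)

P[X ≥ 2] ≤ 1/3 ≈ 0.33333.


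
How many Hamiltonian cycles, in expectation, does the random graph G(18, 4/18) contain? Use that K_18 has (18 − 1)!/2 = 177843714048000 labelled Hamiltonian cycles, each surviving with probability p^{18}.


K_18 has (18 − 1)!/2 = 177843714048000 labelled Hamiltonian cycles.
For each such Hamiltonian cycle H, let X_H = 1 if all 18 edges of H are present in G. Then P[X_H = 1] = p^{18} = (2/9)^{18} = 262144/150094635296999121.
By linearity of expectation: E[X] = Σ_H E[X_H] = 177843714048000 · p^{18} = 177843714048000 · 262144/150094635296999121 = 63951526166528000/205891132094649.
Numerically: E[X] ≈ 310.608.

E[X] = 177843714048000 · (2/9)^{18} = 63951526166528000/205891132094649 ≈ 310.608.


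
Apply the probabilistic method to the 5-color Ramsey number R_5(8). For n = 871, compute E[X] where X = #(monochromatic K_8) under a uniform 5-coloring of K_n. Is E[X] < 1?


E[X] = C(871, 8) · 5^{1 − 28} = 7954689371890086540 · 5^{−27} = 7954689371890086540/7450580596923828125.
As a reduced fraction: E[X] = 1590937874378017308/1490116119384765625 ≈ 1.068.
Is E[X] < 1? NO.
Since E[X] ≥ 1, the first-moment bound is inconclusive at n = 871; it does NOT by itself certify R_5(8) > 871.

E[X] = 1590937874378017308/1490116119384765625 ≈ 1.068; E[X] ≥ 1; first-moment method inconclusive here.


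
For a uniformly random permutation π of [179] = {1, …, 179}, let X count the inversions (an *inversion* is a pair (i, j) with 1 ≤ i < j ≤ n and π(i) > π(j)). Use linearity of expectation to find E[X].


Write X = Σ X_I over the C(179, 2) = 15931 pairs i < j, with X_I the indicator of one inversion.
There are 15931 indicators.
For each fixed pair i < j, the values π(i) and π(j) are two distinct elements of {1, …, 179} in uniformly random order; by symmetry P[π(i) > π(j)] = 1/2.
By linearity: E[X] = 15931 · (1/2) = C(179, 2) · (1/2) = 15931/2 = 15931/2 ≈ 7965.50000.

E[X] = 15931/2 = 7965.50000.


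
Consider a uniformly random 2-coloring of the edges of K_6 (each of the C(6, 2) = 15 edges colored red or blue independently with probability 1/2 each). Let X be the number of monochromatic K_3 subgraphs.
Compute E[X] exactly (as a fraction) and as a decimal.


Let X = Σ_S X_S over the C(6, 3) = 20 subsets S of size 3, where X_S = 1 if the K_3 on S is monochromatic.
For a fixed S, the K_3 on S has C(3, 2) = 3 edges. P[all 3 edges red] = (1/2)^3, and likewise for blue, so P[monochromatic] = 2·(1/2)^3 = 2^{1 − 3} = 1/4.
By linearity of expectation: E[X] = C(6, 3) · 2^{1 − 3} = 20 · 1/4 = 5.
Numerically: E[X] ≈ 5.00000.

E[X] = C(6,3)·2^(1−C(3,2)) = 5 ≈ 5.00000.


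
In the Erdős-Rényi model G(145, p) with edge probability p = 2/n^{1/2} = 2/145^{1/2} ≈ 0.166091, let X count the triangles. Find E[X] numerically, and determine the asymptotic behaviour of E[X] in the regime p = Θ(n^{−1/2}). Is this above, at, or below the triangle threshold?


Number of potential triangles: C(145, 3) = 497640.
Each occurs with probability p³ ≈ (0.166091)³ ≈ 4.58181958e-03.
By linearity: E[X] = C(145, 3)·p³ ≈ 497640 · 4.58181958e-03 ≈ 2280.096695.
Since α = 1/2 < 1, p = c/n^{1/2} ≫ 1/n is above the triangle threshold p ~ 1/n. Asymptotically E[X] ~ (c³/6)·n^{3(1−α)} = (2³/6)·n^{1.5} → ∞; triangles are abundant w.h.p.

E[X] ≈ 2280.096695; in regime p = Θ(1/n^{1/2}) E[X] diverges (above the triangle threshold p ~ 1/n).


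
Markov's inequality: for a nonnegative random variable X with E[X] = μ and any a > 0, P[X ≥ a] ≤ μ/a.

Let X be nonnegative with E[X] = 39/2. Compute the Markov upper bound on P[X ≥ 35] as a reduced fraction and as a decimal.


μ = E[X] = 39/2, a = 35.
Markov: P[X ≥ 35] ≤ μ/a = (39/2)/35 = 39/70.
Numerically: ≈ 0.5571.
(Since a = 35 > μ = 19.5000, the bound 39/70 is < 1 and informative.)

P[X ≥ 35] ≤ 39/70 ≈ 0.5571.


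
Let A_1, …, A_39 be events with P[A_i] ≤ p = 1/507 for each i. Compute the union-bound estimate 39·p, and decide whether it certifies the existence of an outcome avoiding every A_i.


Union bound: P[∪_{i=1}^{39} A_i] ≤ Σ_i P[A_i] ≤ 39·p = 39·(1/507) = 1/13.
Numerically: 1/13 ≈ 0.0769231.
Is 1/13 < 1? YES.
Since P[∪ A_i] ≤ 1/13 < 1, the complement has P[∩ A_i^c] ≥ 1 − 1/13 = 12/13 > 0, so some outcome avoids every A_i.

39·p = 1/13 ≈ 0.0769231; existence CERTIFIED by the union bound.


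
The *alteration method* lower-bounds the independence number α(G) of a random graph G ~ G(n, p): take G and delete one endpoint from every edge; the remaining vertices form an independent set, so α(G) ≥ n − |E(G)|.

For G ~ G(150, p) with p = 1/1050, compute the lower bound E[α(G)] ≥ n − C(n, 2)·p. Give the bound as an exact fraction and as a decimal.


E[|E(G)|] = C(150, 2)·p = 11175 · (1/1050) = 149/14.
E[α(G)] ≥ n − E[|E(G)|] = 150 − 149/14 = 1951/14.
Numerically: ≈ 139.357.
(This is only a lower bound; the true E[α(G)] may be larger.)

E[α(G)] ≥ 1951/14 ≈ 139.357.


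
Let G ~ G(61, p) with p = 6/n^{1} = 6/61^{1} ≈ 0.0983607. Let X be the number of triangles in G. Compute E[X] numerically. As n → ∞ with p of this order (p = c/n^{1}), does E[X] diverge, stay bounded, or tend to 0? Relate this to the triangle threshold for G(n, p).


Number of potential triangles: C(61, 3) = 35990.
Each occurs with probability p³ ≈ (0.0983607)³ ≈ 9.51621501e-04.
By linearity: E[X] = C(61, 3)·p³ ≈ 35990 · 9.51621501e-04 ≈ 34.248858.
Here α = 1, so p = 6/n is exactly at the triangle threshold p ~ 1/n. Asymptotically E[X] → c³/6 = 6³/6 = 36 ≈ 36.000000, a bounded constant. In this regime the triangle count is asymptotically Poisson(c³/6).

E[X] ≈ 34.248858; in regime p = Θ(1/n^{1}) E[X] stays bounded (at the triangle threshold p ~ 1/n).


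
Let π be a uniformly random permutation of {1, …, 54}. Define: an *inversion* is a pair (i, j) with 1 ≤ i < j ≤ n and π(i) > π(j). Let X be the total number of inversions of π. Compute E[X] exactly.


Write X = Σ X_I over the C(54, 2) = 1431 pairs i < j, with X_I the indicator of one inversion.
There are 1431 indicators.
For each fixed pair i < j, the values π(i) and π(j) are two distinct elements of {1, …, 54} in uniformly random order; by symmetry P[π(i) > π(j)] = 1/2.
By linearity: E[X] = 1431 · (1/2) = C(54, 2) · (1/2) = 1431/2 = 1431/2 ≈ 715.5000.

E[X] = 1431/2 = 715.5000.


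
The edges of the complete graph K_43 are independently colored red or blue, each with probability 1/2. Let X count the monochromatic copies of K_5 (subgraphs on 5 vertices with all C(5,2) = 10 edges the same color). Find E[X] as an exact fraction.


Let X = Σ_S X_S over the C(43, 5) = 962598 subsets S of size 5, where X_S = 1 if the K_5 on S is monochromatic.
For a fixed S, the K_5 on S has C(5, 2) = 10 edges. P[all 10 edges red] = (1/2)^10, and likewise for blue, so P[monochromatic] = 2·(1/2)^10 = 2^{1 − 10} = 1/512.
By linearity: E[X] = C(43, 5) · 2^{1 − 10} = 962598 · 1/512 = 481299/256.
Numerically: E[X] ≈ 1880.0742.

E[X] = C(43,5)·2^(1−C(5,2)) = 481299/256 ≈ 1880.0742.


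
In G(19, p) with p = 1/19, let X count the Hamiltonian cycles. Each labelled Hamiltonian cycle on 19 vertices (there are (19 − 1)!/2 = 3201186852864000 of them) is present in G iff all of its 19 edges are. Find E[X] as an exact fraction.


K_19 has (19 − 1)!/2 = 3201186852864000 labelled Hamiltonian cycles.
For each such Hamiltonian cycle H, let X_H = 1 if all 19 edges of H are present in G. Then P[X_H = 1] = p^{19} = (1/19)^{19} = 1/1978419655660313589123979.
Summing the indicators: E[X] = Σ_H E[X_H] = 3201186852864000 · p^{19} = 3201186852864000 · 1/1978419655660313589123979 = 3201186852864000/1978419655660313589123979.
Numerically: E[X] ≈ 1.618e-09.

E[X] = 3201186852864000 · (1/19)^{19} = 3201186852864000/1978419655660313589123979 ≈ 1.618e-09.


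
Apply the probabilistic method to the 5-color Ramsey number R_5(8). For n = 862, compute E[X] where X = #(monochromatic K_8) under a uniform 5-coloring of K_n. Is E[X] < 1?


E[X] = C(862, 8) · 5^{1 − 28} = 7317951015318931845 · 5^{−27} = 7317951015318931845/7450580596923828125.
As a reduced fraction: E[X] = 1463590203063786369/1490116119384765625 ≈ 0.982199.
Is E[X] < 1? YES.
Since E[X] < 1, there exists a 5-coloring of K_{862} with no monochromatic K_8; hence R_5(8) > 862.

E[X] = 1463590203063786369/1490116119384765625 ≈ 0.982199; E[X] < 1, so R_5(8) > 862.


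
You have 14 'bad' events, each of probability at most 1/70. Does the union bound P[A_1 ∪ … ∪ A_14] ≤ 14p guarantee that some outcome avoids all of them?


Union bound: P[∪_{i=1}^{14} A_i] ≤ Σ_i P[A_i] ≤ 14·p = 14·(1/70) = 1/5.
Numerically: 1/5 ≈ 0.2000.
Is 1/5 < 1? YES.
Since P[∪ A_i] ≤ 1/5 < 1, the complement has P[∩ A_i^c] ≥ 1 − 1/5 = 4/5 > 0, so some outcome avoids every A_i.

14·p = 1/5 ≈ 0.2000; existence CERTIFIED by the union bound.


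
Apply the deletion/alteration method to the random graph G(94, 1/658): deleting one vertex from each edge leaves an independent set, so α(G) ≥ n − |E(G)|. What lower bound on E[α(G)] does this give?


E[|E(G)|] = C(94, 2)·p = 4371 · (1/658) = 93/14.
E[α(G)] ≥ n − E[|E(G)|] = 94 − 93/14 = 1223/14.
Numerically: ≈ 87.3571.
(This is only a lower bound; the true E[α(G)] may be larger.)

E[α(G)] ≥ 1223/14 ≈ 87.3571.


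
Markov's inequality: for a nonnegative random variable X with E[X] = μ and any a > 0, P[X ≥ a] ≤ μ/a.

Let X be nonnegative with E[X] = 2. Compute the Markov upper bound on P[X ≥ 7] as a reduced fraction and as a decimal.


μ = E[X] = 2, a = 7.
Markov: P[X ≥ 7] ≤ μ/a = (2)/7 = 2/7.
Numerically: ≈ 0.2857.
(Since a = 7 > μ = 2.0000, the bound 2/7 is < 1 and informative.)

P[X ≥ 7] ≤ 2/7 ≈ 0.2857.


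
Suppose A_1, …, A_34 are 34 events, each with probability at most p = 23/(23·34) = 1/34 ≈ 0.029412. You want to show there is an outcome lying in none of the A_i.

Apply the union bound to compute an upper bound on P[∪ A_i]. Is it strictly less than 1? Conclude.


Union bound: P[∪_{i=1}^{34} A_i] ≤ Σ_i P[A_i] ≤ 34·p = 34·(1/34) = 1.
Numerically: 1 ≈ 1.000000.
Is 1 < 1? NO.
Since the bound 1 is ≥ 1, the union bound is uninformative here; it does NOT by itself certify existence.

34·p = 1 ≈ 1.000000; existence NOT certified by the union bound.


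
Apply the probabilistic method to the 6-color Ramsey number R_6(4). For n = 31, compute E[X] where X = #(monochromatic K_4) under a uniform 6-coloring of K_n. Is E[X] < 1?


E[X] = C(31, 4) · 6^{1 − 6} = 31465 · 6^{−5} = 31465/7776.
As a reduced fraction: E[X] = 31465/7776 ≈ 4.0464.
Is E[X] < 1? NO.
Since E[X] ≥ 1, the first-moment bound is inconclusive at n = 31; it does NOT by itself certify R_6(4) > 31.

E[X] = 31465/7776 ≈ 4.0464; E[X] ≥ 1; first-moment method inconclusive here.


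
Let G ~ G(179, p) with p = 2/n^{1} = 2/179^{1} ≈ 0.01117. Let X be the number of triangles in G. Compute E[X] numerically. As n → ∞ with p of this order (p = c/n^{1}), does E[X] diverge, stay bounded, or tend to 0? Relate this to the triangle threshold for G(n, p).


Number of potential triangles: C(179, 3) = 939929.
Each occurs with probability p³ ≈ (0.01117)³ ≈ 1.394861e-06.
By linearity: E[X] = C(179, 3)·p³ ≈ 939929 · 1.394861e-06 ≈ 1.3111.
Here α = 1, so p = 2/n is exactly at the triangle threshold p ~ 1/n. Asymptotically E[X] → c³/6 = 2³/6 = 4/3 ≈ 1.3333, a bounded constant. In this regime the triangle count is asymptotically Poisson(c³/6).

E[X] ≈ 1.3111; in regime p = Θ(1/n^{1}) E[X] stays bounded (at the triangle threshold p ~ 1/n).


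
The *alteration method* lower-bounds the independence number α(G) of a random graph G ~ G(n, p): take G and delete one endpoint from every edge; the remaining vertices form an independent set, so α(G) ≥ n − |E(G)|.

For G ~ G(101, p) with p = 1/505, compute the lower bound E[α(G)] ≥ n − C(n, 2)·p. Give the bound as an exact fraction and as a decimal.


E[|E(G)|] = C(101, 2)·p = 5050 · (1/505) = 10.
E[α(G)] ≥ n − E[|E(G)|] = 101 − 10 = 91.
Numerically: ≈ 91.000.
(This is only a lower bound; the true E[α(G)] may be larger.)

E[α(G)] ≥ 91 ≈ 91.000.


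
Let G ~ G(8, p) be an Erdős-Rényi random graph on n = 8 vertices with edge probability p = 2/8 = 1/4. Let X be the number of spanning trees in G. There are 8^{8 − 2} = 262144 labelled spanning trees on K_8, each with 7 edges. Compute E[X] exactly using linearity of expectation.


K_8 has 8^{8 − 2} = 262144 labelled spanning trees.
For each such spanning tree H, let X_H = 1 if all 7 edges of H are present in G. Then P[X_H = 1] = p^{7} = (1/4)^{7} = 1/16384.
By linearity: E[X] = Σ_H E[X_H] = 262144 · p^{7} = 262144 · 1/16384 = 16.
Numerically: E[X] ≈ 16.

E[X] = 262144 · (1/4)^{7} = 16 ≈ 16.


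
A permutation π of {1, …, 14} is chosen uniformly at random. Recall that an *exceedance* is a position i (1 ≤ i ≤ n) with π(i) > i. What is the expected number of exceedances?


Write X = Σ_{i=1}^{14} X_i, where X_i = 1_{π(i) > i}.
For each fixed i, π(i) is uniform over {1, …, 14} (marginal of a uniform permutation), so P[π(i) > i] = (n − i)/n. Summing: Σ_{i=1}^{14} (n − i)/n = (0 + 1 + … + 13)/14 = 14(14 − 1)/(2·14) = (14 − 1)/2.
Hence E[X] = Σ_{i=1}^{14} (14 − i)/14 = 13/2 ≈ 6.5000.

E[X] = 13/2 = 6.5000.


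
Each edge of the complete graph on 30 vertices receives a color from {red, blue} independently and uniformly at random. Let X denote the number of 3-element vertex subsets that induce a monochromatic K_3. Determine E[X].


Let X = Σ_S X_S over the C(30, 3) = 4060 subsets S of size 3, where X_S = 1 if the K_3 on S is monochromatic.
For a fixed S, the K_3 on S has C(3, 2) = 3 edges. P[all 3 edges red] = (1/2)^3, and likewise for blue, so P[monochromatic] = 2·(1/2)^3 = 2^{1 − 3} = 1/4.
By linearity: E[X] = C(30, 3) · 2^{1 − 3} = 4060 · 1/4 = 1015.
Numerically: E[X] ≈ 1015.000.

E[X] = C(30,3)·2^(1−C(3,2)) = 1015 ≈ 1015.000.


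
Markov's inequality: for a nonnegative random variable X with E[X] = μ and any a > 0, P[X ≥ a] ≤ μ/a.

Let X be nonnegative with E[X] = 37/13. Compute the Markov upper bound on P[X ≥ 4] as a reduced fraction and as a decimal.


μ = E[X] = 37/13, a = 4.
Markov: P[X ≥ 4] ≤ μ/a = (37/13)/4 = 37/52.
Numerically: ≈ 0.7115.
(Since a = 4 > μ = 2.8462, the bound 37/52 is < 1 and informative.)

P[X ≥ 4] ≤ 37/52 ≈ 0.7115.


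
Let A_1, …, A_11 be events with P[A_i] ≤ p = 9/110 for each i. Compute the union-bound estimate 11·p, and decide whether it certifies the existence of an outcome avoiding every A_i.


Union bound: P[∪_{i=1}^{11} A_i] ≤ Σ_i P[A_i] ≤ 11·p = 11·(9/110) = 9/10.
Numerically: 9/10 ≈ 0.9000.
Is 9/10 < 1? YES.
Since P[∪ A_i] ≤ 9/10 < 1, the complement has P[∩ A_i^c] ≥ 1 − 9/10 = 1/10 > 0, so some outcome avoids every A_i.

11·p = 9/10 ≈ 0.9000; existence CERTIFIED by the union bound.


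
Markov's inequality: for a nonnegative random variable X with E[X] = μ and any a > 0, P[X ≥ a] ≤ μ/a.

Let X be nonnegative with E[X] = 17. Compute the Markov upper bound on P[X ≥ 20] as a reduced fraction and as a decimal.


μ = E[X] = 17, a = 20.
Markov: P[X ≥ 20] ≤ μ/a = (17)/20 = 17/20.
Numerically: ≈ 0.8500.
(Since a = 20 > μ = 17.0000, the bound 17/20 is < 1 and informative.)

P[X ≥ 20] ≤ 17/20 ≈ 0.8500.


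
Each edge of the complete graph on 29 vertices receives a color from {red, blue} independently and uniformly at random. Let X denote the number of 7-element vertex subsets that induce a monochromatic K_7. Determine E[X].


Let X = Σ_S X_S over the C(29, 7) = 1560780 subsets S of size 7, where X_S = 1 if the K_7 on S is monochromatic.
For a fixed S, the K_7 on S has C(7, 2) = 21 edges. P[all 21 edges red] = (1/2)^21, and likewise for blue, so P[monochromatic] = 2·(1/2)^21 = 2^{1 − 21} = 1/1048576.
Summing: E[X] = C(29, 7) · 2^{1 − 21} = 1560780 · 1/1048576 = 390195/262144.
Numerically: E[X] ≈ 1.488.

E[X] = C(29,7)·2^(1−C(7,2)) = 390195/262144 ≈ 1.488.


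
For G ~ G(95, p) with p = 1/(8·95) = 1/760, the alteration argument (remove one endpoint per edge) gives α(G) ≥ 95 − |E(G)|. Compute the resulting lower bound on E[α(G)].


E[|E(G)|] = C(95, 2)·p = 4465 · (1/760) = 47/8.
E[α(G)] ≥ n − E[|E(G)|] = 95 − 47/8 = 713/8.
Numerically: ≈ 89.125000.
(This is only a lower bound; the true E[α(G)] may be larger.)

E[α(G)] ≥ 713/8 ≈ 89.125000.


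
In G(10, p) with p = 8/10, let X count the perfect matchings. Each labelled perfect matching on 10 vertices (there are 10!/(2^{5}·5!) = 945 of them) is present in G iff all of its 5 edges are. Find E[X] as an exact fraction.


K_10 has 10!/(2^{5}·5!) = 945 labelled perfect matchings.
For each such perfect matching H, let X_H = 1 if all 5 edges of H are present in G. Then P[X_H = 1] = p^{5} = (4/5)^{5} = 1024/3125.
Summing the indicators: E[X] = Σ_H E[X_H] = 945 · p^{5} = 945 · 1024/3125 = 193536/625.
Numerically: E[X] ≈ 309.66.

E[X] = 945 · (4/5)^{5} = 193536/625 ≈ 309.66.


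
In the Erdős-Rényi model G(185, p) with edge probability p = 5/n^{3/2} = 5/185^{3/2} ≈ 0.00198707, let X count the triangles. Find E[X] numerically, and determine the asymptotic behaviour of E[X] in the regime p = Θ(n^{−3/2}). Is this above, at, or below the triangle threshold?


Number of potential triangles: C(185, 3) = 1038220.
Each occurs with probability p³ ≈ (0.00198707)³ ≈ 7.84580004e-09.
By linearity: E[X] = C(185, 3)·p³ ≈ 1038220 · 7.84580004e-09 ≈ 0.008146.
Since α = 3/2 > 1, p = c/n^{3/2} = o(1/n) is below the triangle threshold p ~ 1/n. Asymptotically E[X] ~ (c³/6)·n^{3(1−α)} = (5³/6)·n^{-1.5} → 0, so by Markov's inequality G has no triangles w.h.p.

E[X] ≈ 0.008146; in regime p = Θ(1/n^{3/2}) E[X] tends to 0 (below the triangle threshold p ~ 1/n).


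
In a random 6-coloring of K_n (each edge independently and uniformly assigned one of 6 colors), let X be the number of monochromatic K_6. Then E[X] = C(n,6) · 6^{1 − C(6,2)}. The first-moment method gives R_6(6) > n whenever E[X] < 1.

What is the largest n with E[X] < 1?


We need C(n, 6) · 6^{1 − 15} < 1, i.e. C(n, 6) < 6^{15 − 1} = 78364164096.
Check values of n near the boundary:
  n = 193: C(193, 6) = 66364016544; 66364016544 < 78364164096? YES
  n = 194: C(194, 6) = 68482017072; 68482017072 < 78364164096? YES
  n = 195: C(195, 6) = 70656049360; 70656049360 < 78364164096? YES
  n = 196: C(196, 6) = 72887293024; 72887293024 < 78364164096? YES
  n = 197: C(197, 6) = 75176946208; 75176946208 < 78364164096? YES
  n = 198: C(198, 6) = 77526225777; 77526225777 < 78364164096? YES
  n = 199: C(199, 6) = 79936367511; 79936367511 < 78364164096? NO
  n = 200: C(200, 6) = 82408626300; 82408626300 < 78364164096? NO
The largest n with C(n, 6) < 78364164096 is n = 198 (where E[X] = 25842075259/26121388032 ≈ 0.9893071). Hence R_6(6) > 198, i.e. R_6(6) ≥ 199.

Largest n = 198; hence R_6(6) > 198.


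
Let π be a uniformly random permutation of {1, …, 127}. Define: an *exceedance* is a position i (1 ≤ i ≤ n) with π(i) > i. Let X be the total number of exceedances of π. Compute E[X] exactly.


Write X = Σ_{i=1}^{127} X_i, where X_i = 1_{π(i) > i}.
For each fixed i, π(i) is uniform over {1, …, 127} (marginal of a uniform permutation), so P[π(i) > i] = (n − i)/n. Summing: Σ_{i=1}^{127} (n − i)/n = (0 + 1 + … + 126)/127 = 127(127 − 1)/(2·127) = (127 − 1)/2.
Hence E[X] = Σ_{i=1}^{127} (127 − i)/127 = 63 ≈ 63.000.

E[X] = 63 = 63.000.


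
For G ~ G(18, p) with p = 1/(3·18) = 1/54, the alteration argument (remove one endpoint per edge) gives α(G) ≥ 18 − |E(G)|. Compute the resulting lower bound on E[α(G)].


E[|E(G)|] = C(18, 2)·p = 153 · (1/54) = 17/6.
E[α(G)] ≥ n − E[|E(G)|] = 18 − 17/6 = 91/6.
Numerically: ≈ 15.167.
(This is only a lower bound; the true E[α(G)] may be larger.)

E[α(G)] ≥ 91/6 ≈ 15.167.


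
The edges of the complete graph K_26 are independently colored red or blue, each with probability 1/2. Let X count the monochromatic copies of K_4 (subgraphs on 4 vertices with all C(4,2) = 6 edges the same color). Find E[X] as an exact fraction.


Let X = Σ_S X_S over the C(26, 4) = 14950 subsets S of size 4, where X_S = 1 if the K_4 on S is monochromatic.
For a fixed S, the K_4 on S has C(4, 2) = 6 edges. P[all 6 edges red] = (1/2)^6, and likewise for blue, so P[monochromatic] = 2·(1/2)^6 = 2^{1 − 6} = 1/32.
Summing: E[X] = C(26, 4) · 2^{1 − 6} = 14950 · 1/32 = 7475/16.
Numerically: E[X] ≈ 467.187500.

E[X] = C(26,4)·2^(1−C(4,2)) = 7475/16 ≈ 467.187500.


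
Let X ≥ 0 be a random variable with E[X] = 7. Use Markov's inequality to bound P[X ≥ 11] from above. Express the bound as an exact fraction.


μ = E[X] = 7, a = 11.
Markov: P[X ≥ 11] ≤ μ/a = (7)/11 = 7/11.
Numerically: ≈ 0.6364.
(Since a = 11 > μ = 7.0000, the bound 7/11 is < 1 and informative.)

P[X ≥ 11] ≤ 7/11 ≈ 0.6364.


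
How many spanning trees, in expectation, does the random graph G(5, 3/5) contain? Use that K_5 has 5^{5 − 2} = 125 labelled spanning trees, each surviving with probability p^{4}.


K_5 has 5^{5 − 2} = 125 labelled spanning trees.
For each such spanning tree H, let X_H = 1 if all 4 edges of H are present in G. Then P[X_H = 1] = p^{4} = (3/5)^{4} = 81/625.
Summing the indicators: E[X] = Σ_H E[X_H] = 125 · p^{4} = 125 · 81/625 = 81/5.
Numerically: E[X] ≈ 16.2.

E[X] = 125 · (3/5)^{4} = 81/5 ≈ 16.2.


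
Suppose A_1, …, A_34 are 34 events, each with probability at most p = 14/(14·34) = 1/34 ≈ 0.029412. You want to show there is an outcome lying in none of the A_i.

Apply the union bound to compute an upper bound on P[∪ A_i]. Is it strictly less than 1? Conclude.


Union bound: P[∪_{i=1}^{34} A_i] ≤ Σ_i P[A_i] ≤ 34·p = 34·(1/34) = 1.
Numerically: 1 ≈ 1.000000.
Is 1 < 1? NO.
Since the bound 1 is ≥ 1, the union bound is uninformative here; it does NOT by itself certify existence.

34·p = 1 ≈ 1.000000; existence NOT certified by the union bound.


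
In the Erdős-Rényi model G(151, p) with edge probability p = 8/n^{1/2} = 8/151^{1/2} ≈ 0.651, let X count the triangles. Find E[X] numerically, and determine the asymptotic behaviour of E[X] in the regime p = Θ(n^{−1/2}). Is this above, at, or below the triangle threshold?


Number of potential triangles: C(151, 3) = 562475.
Each occurs with probability p³ ≈ (0.651)³ ≈ 2.759336e-01.
By linearity: E[X] = C(151, 3)·p³ ≈ 562475 · 2.759336e-01 ≈ 155205.7349.
Since α = 1/2 < 1, p = c/n^{1/2} ≫ 1/n is above the triangle threshold p ~ 1/n. Asymptotically E[X] ~ (c³/6)·n^{3(1−α)} = (8³/6)·n^{1.5} → ∞; triangles are abundant w.h.p.

E[X] ≈ 155205.7349; in regime p = Θ(1/n^{1/2}) E[X] diverges (above the triangle threshold p ~ 1/n).


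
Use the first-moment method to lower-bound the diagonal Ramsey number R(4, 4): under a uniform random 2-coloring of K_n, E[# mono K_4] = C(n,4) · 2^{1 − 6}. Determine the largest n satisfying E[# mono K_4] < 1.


We need C(n, 4) · 2^{1 − 6} < 1, i.e. C(n, 4) < 2^{6 − 1} = 32.
Check values of n near the boundary:
  n = 4: C(4, 4) = 1; 1 < 32? YES
  n = 5: C(5, 4) = 5; 5 < 32? YES
  n = 6: C(6, 4) = 15; 15 < 32? YES
  n = 7: C(7, 4) = 35; 35 < 32? NO
  n = 8: C(8, 4) = 70; 70 < 32? NO
The largest n with C(n, 4) < 32 is n = 6 (where E[X] = 15/32 ≈ 0.468750). Hence R(4, 4) > 6, i.e. R(4, 4) ≥ 7.

Largest n = 6; hence R(4, 4) > 6.


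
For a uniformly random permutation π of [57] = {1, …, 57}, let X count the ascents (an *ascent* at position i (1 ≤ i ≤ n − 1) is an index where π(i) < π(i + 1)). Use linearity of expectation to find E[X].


Write X = Σ X_I over i = 1, …, 56, with X_I the indicator of one ascent.
There are 56 indicators.
For each fixed i, the pair (π(i), π(i+1)) is a uniformly random ordered pair of distinct values from {1, …, 57}; by symmetry P[π(i) < π(i+1)] = 1/2.
By linearity: E[X] = 56 · (1/2) = (57 − 1) · (1/2) = 28 ≈ 28.000.

E[X] = 28 = 28.000.


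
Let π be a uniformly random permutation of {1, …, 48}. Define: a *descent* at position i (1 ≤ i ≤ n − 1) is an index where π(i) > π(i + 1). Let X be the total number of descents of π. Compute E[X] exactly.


Write X = Σ X_I over i = 1, …, 47, with X_I the indicator of one descent.
There are 47 indicators.
For each fixed i, the pair (π(i), π(i+1)) is a uniformly random ordered pair of distinct values from {1, …, 48}; by symmetry P[π(i) > π(i+1)] = 1/2.
By linearity: E[X] = 47 · (1/2) = (48 − 1) · (1/2) = 47/2 ≈ 23.50000.

E[X] = 47/2 = 23.50000.


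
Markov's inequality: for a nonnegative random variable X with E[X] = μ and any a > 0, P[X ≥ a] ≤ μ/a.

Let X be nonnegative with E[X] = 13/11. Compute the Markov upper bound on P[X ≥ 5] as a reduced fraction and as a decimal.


μ = E[X] = 13/11, a = 5.
Markov: P[X ≥ 5] ≤ μ/a = (13/11)/5 = 13/55.
Numerically: ≈ 0.2364.
(Since a = 5 > μ = 1.1818, the bound 13/55 is < 1 and informative.)

P[X ≥ 5] ≤ 13/55 ≈ 0.2364.


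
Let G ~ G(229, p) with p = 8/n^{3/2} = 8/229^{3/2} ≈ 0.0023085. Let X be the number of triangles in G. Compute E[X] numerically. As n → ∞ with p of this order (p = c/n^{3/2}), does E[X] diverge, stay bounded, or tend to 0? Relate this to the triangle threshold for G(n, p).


Number of potential triangles: C(229, 3) = 1975354.
Each occurs with probability p³ ≈ (0.0023085)³ ≈ 1.2302979e-08.
By linearity: E[X] = C(229, 3)·p³ ≈ 1975354 · 1.2302979e-08 ≈ 0.02430.
Since α = 3/2 > 1, p = c/n^{3/2} = o(1/n) is below the triangle threshold p ~ 1/n. Asymptotically E[X] ~ (c³/6)·n^{3(1−α)} = (8³/6)·n^{-1.5} → 0, so by Markov's inequality G has no triangles w.h.p.

E[X] ≈ 0.02430; in regime p = Θ(1/n^{3/2}) E[X] tends to 0 (below the triangle threshold p ~ 1/n).


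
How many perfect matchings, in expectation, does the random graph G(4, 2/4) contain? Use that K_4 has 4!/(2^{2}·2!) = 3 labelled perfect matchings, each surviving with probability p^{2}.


K_4 has 4!/(2^{2}·2!) = 3 labelled perfect matchings.
For each such perfect matching H, let X_H = 1 if all 2 edges of H are present in G. Then P[X_H = 1] = p^{2} = (1/2)^{2} = 1/4.
By linearity: E[X] = Σ_H E[X_H] = 3 · p^{2} = 3 · 1/4 = 3/4.
Numerically: E[X] ≈ 0.75.

E[X] = 3 · (1/2)^{2} = 3/4 ≈ 0.75.


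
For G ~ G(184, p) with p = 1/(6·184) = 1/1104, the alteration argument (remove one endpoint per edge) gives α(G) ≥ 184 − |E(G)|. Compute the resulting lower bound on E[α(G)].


E[|E(G)|] = C(184, 2)·p = 16836 · (1/1104) = 61/4.
E[α(G)] ≥ n − E[|E(G)|] = 184 − 61/4 = 675/4.
Numerically: ≈ 168.750.
(This is only a lower bound; the true E[α(G)] may be larger.)

E[α(G)] ≥ 675/4 ≈ 168.750.


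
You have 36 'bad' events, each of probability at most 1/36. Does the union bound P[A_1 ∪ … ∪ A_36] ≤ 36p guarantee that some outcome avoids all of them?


Union bound: P[∪_{i=1}^{36} A_i] ≤ Σ_i P[A_i] ≤ 36·p = 36·(1/36) = 1.
Numerically: 1 ≈ 1.0000.
Is 1 < 1? NO.
Since the bound 1 is ≥ 1, the union bound is uninformative here; it does NOT by itself certify existence.

36·p = 1 ≈ 1.0000; existence NOT certified by the union bound.


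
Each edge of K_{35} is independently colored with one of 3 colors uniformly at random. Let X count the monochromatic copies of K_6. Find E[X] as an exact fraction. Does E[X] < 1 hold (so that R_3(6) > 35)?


E[X] = C(35, 6) · 3^{1 − 15} = 1623160 · 3^{−14} = 1623160/4782969.
As a reduced fraction: E[X] = 1623160/4782969 ≈ 0.3393624.
Is E[X] < 1? YES.
Since E[X] < 1, there exists a 3-coloring of K_{35} with no monochromatic K_6; hence R_3(6) > 35.

E[X] = 1623160/4782969 ≈ 0.3393624; E[X] < 1, so R_3(6) > 35.


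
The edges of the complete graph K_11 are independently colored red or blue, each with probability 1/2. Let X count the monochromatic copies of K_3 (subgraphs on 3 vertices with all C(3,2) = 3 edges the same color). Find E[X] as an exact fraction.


Let X = Σ_S X_S over the C(11, 3) = 165 subsets S of size 3, where X_S = 1 if the K_3 on S is monochromatic.
For a fixed S, the K_3 on S has C(3, 2) = 3 edges. P[all 3 edges red] = (1/2)^3, and likewise for blue, so P[monochromatic] = 2·(1/2)^3 = 2^{1 − 3} = 1/4.
Summing: E[X] = C(11, 3) · 2^{1 − 3} = 165 · 1/4 = 165/4.
Numerically: E[X] ≈ 41.250000.

E[X] = C(11,3)·2^(1−C(3,2)) = 165/4 ≈ 41.250000.


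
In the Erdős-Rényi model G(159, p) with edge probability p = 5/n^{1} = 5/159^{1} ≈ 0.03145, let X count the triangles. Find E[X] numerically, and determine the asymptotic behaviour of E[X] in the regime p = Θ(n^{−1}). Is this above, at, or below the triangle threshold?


Number of potential triangles: C(159, 3) = 657359.
Each occurs with probability p³ ≈ (0.03145)³ ≈ 3.109701e-05.
By linearity: E[X] = C(159, 3)·p³ ≈ 657359 · 3.109701e-05 ≈ 20.4419.
Here α = 1, so p = 5/n is exactly at the triangle threshold p ~ 1/n. Asymptotically E[X] → c³/6 = 5³/6 = 125/6 ≈ 20.8333, a bounded constant. In this regime the triangle count is asymptotically Poisson(c³/6).

E[X] ≈ 20.4419; in regime p = Θ(1/n^{1}) E[X] stays bounded (at the triangle threshold p ~ 1/n).


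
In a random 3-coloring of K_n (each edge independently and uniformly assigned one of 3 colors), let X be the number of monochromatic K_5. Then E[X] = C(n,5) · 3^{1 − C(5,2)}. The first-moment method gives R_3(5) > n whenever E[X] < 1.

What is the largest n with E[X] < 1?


We need C(n, 5) · 3^{1 − 10} < 1, i.e. C(n, 5) < 3^{10 − 1} = 19683.
Check values of n near the boundary:
  n = 14: C(14, 5) = 2002; 2002 < 19683? YES
  n = 15: C(15, 5) = 3003; 3003 < 19683? YES
  n = 16: C(16, 5) = 4368; 4368 < 19683? YES
  n = 17: C(17, 5) = 6188; 6188 < 19683? YES
  n = 18: C(18, 5) = 8568; 8568 < 19683? YES
  n = 19: C(19, 5) = 11628; 11628 < 19683? YES
  n = 20: C(20, 5) = 15504; 15504 < 19683? YES
  n = 21: C(21, 5) = 20349; 20349 < 19683? NO
  n = 22: C(22, 5) = 26334; 26334 < 19683? NO
The largest n with C(n, 5) < 19683 is n = 20 (where E[X] = 5168/6561 ≈ 0.7877). Hence R_3(5) > 20, i.e. R_3(5) ≥ 21.

Largest n = 20; hence R_3(5) > 20.


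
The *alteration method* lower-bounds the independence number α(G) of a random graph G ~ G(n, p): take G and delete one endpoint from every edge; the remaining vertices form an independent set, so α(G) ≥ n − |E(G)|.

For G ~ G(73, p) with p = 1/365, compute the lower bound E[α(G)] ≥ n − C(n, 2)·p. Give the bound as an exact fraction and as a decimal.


E[|E(G)|] = C(73, 2)·p = 2628 · (1/365) = 36/5.
E[α(G)] ≥ n − E[|E(G)|] = 73 − 36/5 = 329/5.
Numerically: ≈ 65.8000.
(This is only a lower bound; the true E[α(G)] may be larger.)

E[α(G)] ≥ 329/5 ≈ 65.8000.


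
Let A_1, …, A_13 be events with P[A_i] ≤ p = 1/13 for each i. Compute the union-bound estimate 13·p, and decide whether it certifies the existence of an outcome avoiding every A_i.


Union bound: P[∪_{i=1}^{13} A_i] ≤ Σ_i P[A_i] ≤ 13·p = 13·(1/13) = 1.
Numerically: 1 ≈ 1.0000.
Is 1 < 1? NO.
Since the bound 1 is ≥ 1, the union bound is uninformative here; it does NOT by itself certify existence.

13·p = 1 ≈ 1.0000; existence NOT certified by the union bound.


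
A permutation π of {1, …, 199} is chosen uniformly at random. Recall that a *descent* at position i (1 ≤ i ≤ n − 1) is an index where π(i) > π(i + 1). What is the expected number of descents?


Write X = Σ X_I over i = 1, …, 198, with X_I the indicator of one descent.
There are 198 indicators.
For each fixed i, the pair (π(i), π(i+1)) is a uniformly random ordered pair of distinct values from {1, …, 199}; by symmetry P[π(i) > π(i+1)] = 1/2.
By linearity: E[X] = 198 · (1/2) = (199 − 1) · (1/2) = 99 ≈ 99.000000.

E[X] = 99 = 99.000000.


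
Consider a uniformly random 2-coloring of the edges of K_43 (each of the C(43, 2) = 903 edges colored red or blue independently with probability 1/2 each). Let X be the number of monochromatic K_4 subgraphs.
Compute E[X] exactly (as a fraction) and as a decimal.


Let X = Σ_S X_S over the C(43, 4) = 123410 subsets S of size 4, where X_S = 1 if the K_4 on S is monochromatic.
For a fixed S, the K_4 on S has C(4, 2) = 6 edges. P[all 6 edges red] = (1/2)^6, and likewise for blue, so P[monochromatic] = 2·(1/2)^6 = 2^{1 − 6} = 1/32.
By linearity: E[X] = C(43, 4) · 2^{1 − 6} = 123410 · 1/32 = 61705/16.
Numerically: E[X] ≈ 3856.56250.

E[X] = C(43,4)·2^(1−C(4,2)) = 61705/16 ≈ 3856.56250.


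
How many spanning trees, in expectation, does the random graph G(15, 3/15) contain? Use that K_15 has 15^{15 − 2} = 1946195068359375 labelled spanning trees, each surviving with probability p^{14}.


K_15 has 15^{15 − 2} = 1946195068359375 labelled spanning trees.
For each such spanning tree H, let X_H = 1 if all 14 edges of H are present in G. Then P[X_H = 1] = p^{14} = (1/5)^{14} = 1/6103515625.
By linearity: E[X] = Σ_H E[X_H] = 1946195068359375 · p^{14} = 1946195068359375 · 1/6103515625 = 1594323/5.
Numerically: E[X] ≈ 3.19e+05.

E[X] = 1946195068359375 · (1/5)^{14} = 1594323/5 ≈ 3.19e+05.


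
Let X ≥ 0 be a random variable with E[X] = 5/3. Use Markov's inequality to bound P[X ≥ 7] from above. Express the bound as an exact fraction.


μ = E[X] = 5/3, a = 7.
Markov: P[X ≥ 7] ≤ μ/a = (5/3)/7 = 5/21.
Numerically: ≈ 0.2381.
(Since a = 7 > μ = 1.6667, the bound 5/21 is < 1 and informative.)

P[X ≥ 7] ≤ 5/21 ≈ 0.2381.


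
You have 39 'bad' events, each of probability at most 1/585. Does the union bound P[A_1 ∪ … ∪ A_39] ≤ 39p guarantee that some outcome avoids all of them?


Union bound: P[∪_{i=1}^{39} A_i] ≤ Σ_i P[A_i] ≤ 39·p = 39·(1/585) = 1/15.
Numerically: 1/15 ≈ 0.067.
Is 1/15 < 1? YES.
Since P[∪ A_i] ≤ 1/15 < 1, the complement has P[∩ A_i^c] ≥ 1 − 1/15 = 14/15 > 0, so some outcome avoids every A_i.

39·p = 1/15 ≈ 0.067; existence CERTIFIED by the union bound.


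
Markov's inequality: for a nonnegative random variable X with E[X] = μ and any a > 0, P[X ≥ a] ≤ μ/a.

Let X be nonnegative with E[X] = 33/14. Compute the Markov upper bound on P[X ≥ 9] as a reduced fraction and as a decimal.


μ = E[X] = 33/14, a = 9.
Markov: P[X ≥ 9] ≤ μ/a = (33/14)/9 = 11/42.
Numerically: ≈ 0.261905.
(Since a = 9 > μ = 2.357143, the bound 11/42 is < 1 and informative.)

P[X ≥ 9] ≤ 11/42 ≈ 0.261905.


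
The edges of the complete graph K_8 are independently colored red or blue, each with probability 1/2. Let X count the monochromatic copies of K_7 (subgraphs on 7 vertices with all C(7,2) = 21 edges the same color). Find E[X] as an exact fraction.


Let X = Σ_S X_S over the C(8, 7) = 8 subsets S of size 7, where X_S = 1 if the K_7 on S is monochromatic.
For a fixed S, the K_7 on S has C(7, 2) = 21 edges. P[all 21 edges red] = (1/2)^21, and likewise for blue, so P[monochromatic] = 2·(1/2)^21 = 2^{1 − 21} = 1/1048576.
Summing: E[X] = C(8, 7) · 2^{1 − 21} = 8 · 1/1048576 = 1/131072.
Numerically: E[X] ≈ 0.0000.

E[X] = C(8,7)·2^(1−C(7,2)) = 1/131072 ≈ 0.0000.


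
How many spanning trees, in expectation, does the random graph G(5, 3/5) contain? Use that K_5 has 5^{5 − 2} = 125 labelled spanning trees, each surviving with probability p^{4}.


K_5 has 5^{5 − 2} = 125 labelled spanning trees.
For each such spanning tree H, let X_H = 1 if all 4 edges of H are present in G. Then P[X_H = 1] = p^{4} = (3/5)^{4} = 81/625.
By linearity of expectation: E[X] = Σ_H E[X_H] = 125 · p^{4} = 125 · 81/625 = 81/5.
Numerically: E[X] ≈ 16.2.

E[X] = 125 · (3/5)^{4} = 81/5 ≈ 16.2.
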